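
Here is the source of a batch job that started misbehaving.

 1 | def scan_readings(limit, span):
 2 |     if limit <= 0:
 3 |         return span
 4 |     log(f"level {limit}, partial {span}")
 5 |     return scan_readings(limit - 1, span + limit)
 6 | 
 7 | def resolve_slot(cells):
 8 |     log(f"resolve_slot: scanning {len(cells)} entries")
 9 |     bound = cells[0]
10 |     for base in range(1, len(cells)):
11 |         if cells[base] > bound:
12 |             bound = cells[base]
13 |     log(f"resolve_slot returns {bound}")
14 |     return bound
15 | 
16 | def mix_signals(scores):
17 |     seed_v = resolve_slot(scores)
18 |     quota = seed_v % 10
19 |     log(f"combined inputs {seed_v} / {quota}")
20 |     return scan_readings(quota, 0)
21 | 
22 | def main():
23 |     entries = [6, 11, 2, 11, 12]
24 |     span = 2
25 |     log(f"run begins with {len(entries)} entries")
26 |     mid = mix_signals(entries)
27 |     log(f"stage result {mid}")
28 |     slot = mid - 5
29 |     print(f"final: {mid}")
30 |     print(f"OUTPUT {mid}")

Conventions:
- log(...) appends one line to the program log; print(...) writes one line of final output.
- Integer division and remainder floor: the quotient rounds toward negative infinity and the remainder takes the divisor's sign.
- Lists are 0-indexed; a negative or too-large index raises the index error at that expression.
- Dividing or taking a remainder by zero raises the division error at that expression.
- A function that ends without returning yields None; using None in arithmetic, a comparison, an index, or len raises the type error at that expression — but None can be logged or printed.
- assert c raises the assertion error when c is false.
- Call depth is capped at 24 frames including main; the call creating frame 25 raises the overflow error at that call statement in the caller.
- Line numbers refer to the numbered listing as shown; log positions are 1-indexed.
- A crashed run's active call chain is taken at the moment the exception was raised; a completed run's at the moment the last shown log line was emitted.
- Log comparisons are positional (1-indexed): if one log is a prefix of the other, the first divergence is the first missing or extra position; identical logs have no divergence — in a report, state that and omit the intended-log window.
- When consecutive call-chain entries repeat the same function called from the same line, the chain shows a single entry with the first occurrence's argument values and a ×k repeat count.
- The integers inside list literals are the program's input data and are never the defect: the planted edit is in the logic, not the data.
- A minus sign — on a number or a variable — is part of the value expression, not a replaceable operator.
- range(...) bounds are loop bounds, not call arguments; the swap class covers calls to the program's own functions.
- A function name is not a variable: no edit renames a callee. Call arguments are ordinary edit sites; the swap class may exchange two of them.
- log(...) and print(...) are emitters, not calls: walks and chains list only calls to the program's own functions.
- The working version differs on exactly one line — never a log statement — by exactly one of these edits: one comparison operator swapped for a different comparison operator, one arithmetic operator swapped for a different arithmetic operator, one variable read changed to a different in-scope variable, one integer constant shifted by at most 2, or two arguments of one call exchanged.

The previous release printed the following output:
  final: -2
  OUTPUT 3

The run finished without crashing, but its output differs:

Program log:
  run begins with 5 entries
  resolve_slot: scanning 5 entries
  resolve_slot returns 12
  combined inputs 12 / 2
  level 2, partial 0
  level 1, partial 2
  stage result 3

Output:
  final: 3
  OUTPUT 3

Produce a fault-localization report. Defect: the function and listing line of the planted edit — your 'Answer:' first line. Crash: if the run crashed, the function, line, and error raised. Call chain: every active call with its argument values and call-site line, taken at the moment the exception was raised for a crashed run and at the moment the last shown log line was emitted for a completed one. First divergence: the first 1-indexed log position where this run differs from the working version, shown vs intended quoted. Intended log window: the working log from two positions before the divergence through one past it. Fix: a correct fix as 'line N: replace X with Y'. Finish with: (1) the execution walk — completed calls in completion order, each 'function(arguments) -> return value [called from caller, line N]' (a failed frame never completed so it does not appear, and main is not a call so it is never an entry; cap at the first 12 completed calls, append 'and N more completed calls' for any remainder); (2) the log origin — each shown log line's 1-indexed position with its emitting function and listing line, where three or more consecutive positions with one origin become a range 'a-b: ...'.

Answer: the defect is in main at line 29.
The tell: No log line changed; the fault shows up purely in the output.
Call chain: main.
First divergence: there is none — every log position agrees.
Execution walk:
  resolve_slot([6, 11, 2, 11, 12]) -> 12  [called from mix_signals, line 17]
  scan_readings(0, 3) -> 3  [called from scan_readings, line 5]
  scan_readings(1, 2) -> 3  [called from scan_readings, line 5]
  scan_readings(2, 0) -> 3  [called from mix_signals, line 20]
  mix_signals([6, 11, 2, 11, 12]) -> 3  [called from main, line 26]
Origin of each log line:
  1: logged in main at line 25
  2: logged in resolve_slot at line 8
  3: logged in resolve_slot at line 13
  4: logged in mix_signals at line 19
  5: logged in scan_readings at line 4
  6: logged in scan_readings at line 4
  7: logged in main at line 27
A correct fix: line 29: replace `mid` with `slot`.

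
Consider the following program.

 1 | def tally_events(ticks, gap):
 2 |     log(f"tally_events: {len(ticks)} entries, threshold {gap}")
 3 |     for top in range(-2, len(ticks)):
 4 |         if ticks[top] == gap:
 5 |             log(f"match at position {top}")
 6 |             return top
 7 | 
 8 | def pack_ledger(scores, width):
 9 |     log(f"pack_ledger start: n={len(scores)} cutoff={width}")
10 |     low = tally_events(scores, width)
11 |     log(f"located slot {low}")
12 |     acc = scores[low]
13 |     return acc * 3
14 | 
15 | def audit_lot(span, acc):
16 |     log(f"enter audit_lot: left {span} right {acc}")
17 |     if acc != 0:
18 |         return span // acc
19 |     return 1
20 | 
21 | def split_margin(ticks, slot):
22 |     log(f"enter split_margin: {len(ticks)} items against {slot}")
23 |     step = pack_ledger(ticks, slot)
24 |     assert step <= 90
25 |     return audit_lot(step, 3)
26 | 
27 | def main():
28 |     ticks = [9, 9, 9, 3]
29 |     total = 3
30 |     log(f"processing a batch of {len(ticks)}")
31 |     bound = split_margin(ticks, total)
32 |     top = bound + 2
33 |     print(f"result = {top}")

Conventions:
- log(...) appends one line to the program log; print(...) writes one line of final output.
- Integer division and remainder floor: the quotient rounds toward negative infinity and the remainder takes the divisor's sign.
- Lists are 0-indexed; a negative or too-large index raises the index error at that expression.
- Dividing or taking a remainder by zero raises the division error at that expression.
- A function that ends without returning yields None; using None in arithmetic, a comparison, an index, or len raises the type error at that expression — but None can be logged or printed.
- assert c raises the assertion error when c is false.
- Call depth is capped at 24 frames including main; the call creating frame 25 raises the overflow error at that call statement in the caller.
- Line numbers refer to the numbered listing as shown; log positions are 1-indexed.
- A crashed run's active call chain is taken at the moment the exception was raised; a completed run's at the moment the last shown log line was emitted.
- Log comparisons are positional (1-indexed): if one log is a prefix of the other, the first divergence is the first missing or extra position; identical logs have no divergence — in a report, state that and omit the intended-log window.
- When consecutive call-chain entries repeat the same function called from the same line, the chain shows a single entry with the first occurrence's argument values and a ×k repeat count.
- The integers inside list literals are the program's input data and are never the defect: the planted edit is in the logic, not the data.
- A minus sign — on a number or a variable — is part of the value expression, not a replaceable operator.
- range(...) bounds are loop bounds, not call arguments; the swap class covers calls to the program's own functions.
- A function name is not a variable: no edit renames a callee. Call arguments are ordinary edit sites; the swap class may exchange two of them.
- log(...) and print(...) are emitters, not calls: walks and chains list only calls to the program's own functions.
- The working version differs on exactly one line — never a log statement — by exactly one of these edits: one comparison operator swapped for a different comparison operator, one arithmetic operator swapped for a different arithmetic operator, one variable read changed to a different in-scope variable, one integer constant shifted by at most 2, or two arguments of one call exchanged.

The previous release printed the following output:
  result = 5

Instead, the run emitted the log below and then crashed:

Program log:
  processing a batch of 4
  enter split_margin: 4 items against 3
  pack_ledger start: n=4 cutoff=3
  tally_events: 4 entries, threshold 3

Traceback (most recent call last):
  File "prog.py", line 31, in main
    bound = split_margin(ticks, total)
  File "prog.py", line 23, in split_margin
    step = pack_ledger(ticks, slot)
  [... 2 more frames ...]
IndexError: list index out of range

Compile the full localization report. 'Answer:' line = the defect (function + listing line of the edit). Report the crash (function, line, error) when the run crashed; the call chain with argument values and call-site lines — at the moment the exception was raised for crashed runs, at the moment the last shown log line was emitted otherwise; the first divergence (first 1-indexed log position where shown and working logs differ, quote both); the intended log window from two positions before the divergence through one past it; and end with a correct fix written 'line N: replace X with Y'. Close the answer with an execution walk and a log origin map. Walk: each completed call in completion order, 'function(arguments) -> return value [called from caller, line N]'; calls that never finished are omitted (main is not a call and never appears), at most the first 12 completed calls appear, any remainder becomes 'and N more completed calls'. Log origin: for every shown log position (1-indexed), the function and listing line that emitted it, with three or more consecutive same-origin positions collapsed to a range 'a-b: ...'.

Answer: the defect is in tally_events at line 3.
Core observation: A complete run would log 'match at position 3' next, but this one stopped at 4 lines.
Crash: tally_events, line 4, IndexError.
Call chain: main -> split_margin([9, 9, 9, 3], 3) (called at line 31) -> pack_ledger([9, 9, 9, 3], 3) (called at line 23) -> tally_events([9, 9, 9, 3], 3) (called at line 10).
First divergence: position 5; the shown log stops at 4 lines while the working version next logs 'match at position 3'.
Intended log window:
  3: pack_ledger start: n=4 cutoff=3
  4: tally_events: 4 entries, threshold 3
  5: match at position 3
  6: located slot 3
Execution walk:
  (no call completed)
Origin of each log line:
  1: from main, line 30
  2: from split_margin, line 22
  3: from pack_ledger, line 9
  4: from tally_events, line 2
A correct fix: line 3: replace `-2` with `0`.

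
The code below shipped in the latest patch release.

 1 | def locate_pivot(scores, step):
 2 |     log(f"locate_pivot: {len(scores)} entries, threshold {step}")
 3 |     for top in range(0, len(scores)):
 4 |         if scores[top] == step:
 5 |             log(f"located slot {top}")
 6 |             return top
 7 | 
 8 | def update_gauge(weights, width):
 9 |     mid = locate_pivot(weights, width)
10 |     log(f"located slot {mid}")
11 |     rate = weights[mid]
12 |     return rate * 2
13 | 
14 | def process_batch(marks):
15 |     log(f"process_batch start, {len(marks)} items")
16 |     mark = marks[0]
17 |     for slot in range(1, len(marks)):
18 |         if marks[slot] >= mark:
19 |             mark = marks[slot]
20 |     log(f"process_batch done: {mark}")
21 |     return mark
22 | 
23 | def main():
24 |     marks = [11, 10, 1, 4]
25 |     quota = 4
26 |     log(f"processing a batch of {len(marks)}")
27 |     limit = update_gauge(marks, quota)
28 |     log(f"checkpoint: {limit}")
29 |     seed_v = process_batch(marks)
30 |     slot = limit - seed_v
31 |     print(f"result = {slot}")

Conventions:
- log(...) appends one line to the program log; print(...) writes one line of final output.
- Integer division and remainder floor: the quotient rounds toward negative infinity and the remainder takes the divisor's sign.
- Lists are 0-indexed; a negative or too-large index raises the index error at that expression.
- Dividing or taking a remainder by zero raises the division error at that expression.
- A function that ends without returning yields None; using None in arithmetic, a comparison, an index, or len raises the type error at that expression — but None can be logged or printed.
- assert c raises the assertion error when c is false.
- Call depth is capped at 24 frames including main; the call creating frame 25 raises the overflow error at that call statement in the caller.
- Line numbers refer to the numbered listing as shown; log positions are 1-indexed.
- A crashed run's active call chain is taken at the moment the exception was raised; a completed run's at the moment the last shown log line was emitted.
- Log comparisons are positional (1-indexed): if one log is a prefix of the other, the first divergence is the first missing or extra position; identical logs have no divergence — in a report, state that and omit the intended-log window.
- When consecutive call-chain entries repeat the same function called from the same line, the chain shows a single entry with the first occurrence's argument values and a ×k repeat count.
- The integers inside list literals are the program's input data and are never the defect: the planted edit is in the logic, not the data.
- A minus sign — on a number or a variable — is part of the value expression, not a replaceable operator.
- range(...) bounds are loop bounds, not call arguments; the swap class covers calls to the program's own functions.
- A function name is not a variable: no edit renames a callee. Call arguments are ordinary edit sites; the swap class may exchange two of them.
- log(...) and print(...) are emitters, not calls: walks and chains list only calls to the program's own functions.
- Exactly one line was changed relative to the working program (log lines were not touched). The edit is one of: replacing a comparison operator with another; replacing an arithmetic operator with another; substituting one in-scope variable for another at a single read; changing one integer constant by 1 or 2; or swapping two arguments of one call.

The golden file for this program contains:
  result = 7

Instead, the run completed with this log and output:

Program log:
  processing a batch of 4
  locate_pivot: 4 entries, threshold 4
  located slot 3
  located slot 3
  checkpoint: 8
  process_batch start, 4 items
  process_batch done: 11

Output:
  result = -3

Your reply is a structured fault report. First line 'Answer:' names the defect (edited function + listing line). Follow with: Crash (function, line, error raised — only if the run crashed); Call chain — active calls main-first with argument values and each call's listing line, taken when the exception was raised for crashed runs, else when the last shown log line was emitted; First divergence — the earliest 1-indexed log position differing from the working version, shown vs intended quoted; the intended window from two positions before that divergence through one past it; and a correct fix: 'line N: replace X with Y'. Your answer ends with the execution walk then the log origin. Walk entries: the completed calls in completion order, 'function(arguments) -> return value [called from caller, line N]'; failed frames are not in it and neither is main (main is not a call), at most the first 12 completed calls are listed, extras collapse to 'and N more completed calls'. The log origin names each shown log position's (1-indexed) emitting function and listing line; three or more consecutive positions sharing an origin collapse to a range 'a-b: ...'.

Answer: the defect is in process_batch at line 18.
Key observation: Position 7 is the first bad log line: 'process_batch done: 11' should read 'process_batch done: 1'.
Call chain: main -> process_batch([11, 10, 1, 4]) (called at line 29).
First divergence: position 7 — shown 'process_batch done: 11', intended 'process_batch done: 1'.
Intended log window:
  5: checkpoint: 8
  6: process_batch start, 4 items
  7: process_batch done: 1
Execution walk:
  locate_pivot([11, 10, 1, 4], 4) -> 3  [called from update_gauge, line 9]
  update_gauge([11, 10, 1, 4], 4) -> 8  [called from main, line 27]
  process_batch([11, 10, 1, 4]) -> 11  [called from main, line 29]
Log line origins:
  1 — main, line 26
  2 — locate_pivot, line 2
  3 — locate_pivot, line 5
  4 — update_gauge, line 10
  5 — main, line 28
  6 — process_batch, line 15
  7 — process_batch, line 20
A correct fix: line 18: replace `>=` with `<`.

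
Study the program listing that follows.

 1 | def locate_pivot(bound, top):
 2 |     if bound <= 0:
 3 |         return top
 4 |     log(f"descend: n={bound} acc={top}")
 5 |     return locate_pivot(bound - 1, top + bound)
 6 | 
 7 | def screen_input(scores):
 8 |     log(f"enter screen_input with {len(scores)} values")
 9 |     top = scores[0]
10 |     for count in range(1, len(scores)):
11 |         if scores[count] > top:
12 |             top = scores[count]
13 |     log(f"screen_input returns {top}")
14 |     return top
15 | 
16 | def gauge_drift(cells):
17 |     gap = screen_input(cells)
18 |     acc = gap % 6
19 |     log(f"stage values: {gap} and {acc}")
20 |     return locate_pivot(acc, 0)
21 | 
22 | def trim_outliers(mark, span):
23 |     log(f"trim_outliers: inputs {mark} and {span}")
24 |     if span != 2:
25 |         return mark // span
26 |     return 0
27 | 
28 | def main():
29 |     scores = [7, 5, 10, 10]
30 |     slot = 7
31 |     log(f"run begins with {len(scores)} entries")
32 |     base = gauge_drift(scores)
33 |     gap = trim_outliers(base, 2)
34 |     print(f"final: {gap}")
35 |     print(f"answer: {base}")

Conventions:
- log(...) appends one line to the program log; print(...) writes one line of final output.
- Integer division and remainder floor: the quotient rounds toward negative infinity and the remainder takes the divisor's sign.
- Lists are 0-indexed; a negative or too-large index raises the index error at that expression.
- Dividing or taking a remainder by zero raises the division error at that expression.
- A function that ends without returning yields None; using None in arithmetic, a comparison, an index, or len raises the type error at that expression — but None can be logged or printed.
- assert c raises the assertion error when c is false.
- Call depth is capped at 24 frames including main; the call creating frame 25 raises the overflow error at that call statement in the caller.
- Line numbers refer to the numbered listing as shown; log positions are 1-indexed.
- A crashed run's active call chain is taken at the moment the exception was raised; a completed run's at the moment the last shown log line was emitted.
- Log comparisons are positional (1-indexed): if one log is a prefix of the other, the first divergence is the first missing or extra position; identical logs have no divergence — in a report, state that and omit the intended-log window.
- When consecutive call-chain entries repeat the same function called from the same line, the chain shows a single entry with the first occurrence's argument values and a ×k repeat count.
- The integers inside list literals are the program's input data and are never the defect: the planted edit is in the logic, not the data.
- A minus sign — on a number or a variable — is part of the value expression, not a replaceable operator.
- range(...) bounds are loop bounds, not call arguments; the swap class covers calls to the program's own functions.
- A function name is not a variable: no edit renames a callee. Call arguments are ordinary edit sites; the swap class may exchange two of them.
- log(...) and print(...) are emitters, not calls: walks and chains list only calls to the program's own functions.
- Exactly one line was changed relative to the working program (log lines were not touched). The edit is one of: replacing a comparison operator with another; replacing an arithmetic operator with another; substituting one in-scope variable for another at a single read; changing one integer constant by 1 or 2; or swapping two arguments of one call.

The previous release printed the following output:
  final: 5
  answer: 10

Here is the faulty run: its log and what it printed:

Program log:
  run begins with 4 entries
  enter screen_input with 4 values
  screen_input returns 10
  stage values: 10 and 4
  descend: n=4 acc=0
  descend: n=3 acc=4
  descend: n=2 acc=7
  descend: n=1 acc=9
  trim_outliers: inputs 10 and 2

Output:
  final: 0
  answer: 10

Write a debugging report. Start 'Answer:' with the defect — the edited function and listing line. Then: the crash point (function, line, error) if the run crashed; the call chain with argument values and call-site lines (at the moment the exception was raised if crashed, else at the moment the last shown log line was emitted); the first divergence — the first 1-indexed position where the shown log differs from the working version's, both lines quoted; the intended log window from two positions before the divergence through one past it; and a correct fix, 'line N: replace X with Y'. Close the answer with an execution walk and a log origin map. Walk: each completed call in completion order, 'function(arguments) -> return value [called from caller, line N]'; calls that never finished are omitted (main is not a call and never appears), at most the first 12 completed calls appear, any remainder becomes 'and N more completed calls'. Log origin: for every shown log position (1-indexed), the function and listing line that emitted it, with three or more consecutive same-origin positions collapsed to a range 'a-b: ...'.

Answer: the defect is in trim_outliers at line 24.
Core observation: Log streams are identical — the defect surfaces only in the printed output.
Call chain: main -> trim_outliers(10, 2) (called at line 33).
First divergence: none (the log streams are identical).
Execution walk:
  screen_input([7, 5, 10, 10]) -> 10  [called from gauge_drift, line 17]
  locate_pivot(0, 10) -> 10  [called from locate_pivot, line 5]
  locate_pivot(1, 9) -> 10  [called from locate_pivot, line 5]
  locate_pivot(2, 7) -> 10  [called from locate_pivot, line 5]
  locate_pivot(3, 4) -> 10  [called from locate_pivot, line 5]
  locate_pivot(4, 0) -> 10  [called from gauge_drift, line 20]
  gauge_drift([7, 5, 10, 10]) -> 10  [called from main, line 32]
  trim_outliers(10, 2) -> 0  [called from main, line 33]
Origin of each log line:
  1: logged in main at line 31
  2: logged in screen_input at line 8
  3: logged in screen_input at line 13
  4: logged in gauge_drift at line 19
  5-8: logged in locate_pivot at line 4
  9: logged in trim_outliers at line 23
A correct fix: line 24: replace `2` with `0`.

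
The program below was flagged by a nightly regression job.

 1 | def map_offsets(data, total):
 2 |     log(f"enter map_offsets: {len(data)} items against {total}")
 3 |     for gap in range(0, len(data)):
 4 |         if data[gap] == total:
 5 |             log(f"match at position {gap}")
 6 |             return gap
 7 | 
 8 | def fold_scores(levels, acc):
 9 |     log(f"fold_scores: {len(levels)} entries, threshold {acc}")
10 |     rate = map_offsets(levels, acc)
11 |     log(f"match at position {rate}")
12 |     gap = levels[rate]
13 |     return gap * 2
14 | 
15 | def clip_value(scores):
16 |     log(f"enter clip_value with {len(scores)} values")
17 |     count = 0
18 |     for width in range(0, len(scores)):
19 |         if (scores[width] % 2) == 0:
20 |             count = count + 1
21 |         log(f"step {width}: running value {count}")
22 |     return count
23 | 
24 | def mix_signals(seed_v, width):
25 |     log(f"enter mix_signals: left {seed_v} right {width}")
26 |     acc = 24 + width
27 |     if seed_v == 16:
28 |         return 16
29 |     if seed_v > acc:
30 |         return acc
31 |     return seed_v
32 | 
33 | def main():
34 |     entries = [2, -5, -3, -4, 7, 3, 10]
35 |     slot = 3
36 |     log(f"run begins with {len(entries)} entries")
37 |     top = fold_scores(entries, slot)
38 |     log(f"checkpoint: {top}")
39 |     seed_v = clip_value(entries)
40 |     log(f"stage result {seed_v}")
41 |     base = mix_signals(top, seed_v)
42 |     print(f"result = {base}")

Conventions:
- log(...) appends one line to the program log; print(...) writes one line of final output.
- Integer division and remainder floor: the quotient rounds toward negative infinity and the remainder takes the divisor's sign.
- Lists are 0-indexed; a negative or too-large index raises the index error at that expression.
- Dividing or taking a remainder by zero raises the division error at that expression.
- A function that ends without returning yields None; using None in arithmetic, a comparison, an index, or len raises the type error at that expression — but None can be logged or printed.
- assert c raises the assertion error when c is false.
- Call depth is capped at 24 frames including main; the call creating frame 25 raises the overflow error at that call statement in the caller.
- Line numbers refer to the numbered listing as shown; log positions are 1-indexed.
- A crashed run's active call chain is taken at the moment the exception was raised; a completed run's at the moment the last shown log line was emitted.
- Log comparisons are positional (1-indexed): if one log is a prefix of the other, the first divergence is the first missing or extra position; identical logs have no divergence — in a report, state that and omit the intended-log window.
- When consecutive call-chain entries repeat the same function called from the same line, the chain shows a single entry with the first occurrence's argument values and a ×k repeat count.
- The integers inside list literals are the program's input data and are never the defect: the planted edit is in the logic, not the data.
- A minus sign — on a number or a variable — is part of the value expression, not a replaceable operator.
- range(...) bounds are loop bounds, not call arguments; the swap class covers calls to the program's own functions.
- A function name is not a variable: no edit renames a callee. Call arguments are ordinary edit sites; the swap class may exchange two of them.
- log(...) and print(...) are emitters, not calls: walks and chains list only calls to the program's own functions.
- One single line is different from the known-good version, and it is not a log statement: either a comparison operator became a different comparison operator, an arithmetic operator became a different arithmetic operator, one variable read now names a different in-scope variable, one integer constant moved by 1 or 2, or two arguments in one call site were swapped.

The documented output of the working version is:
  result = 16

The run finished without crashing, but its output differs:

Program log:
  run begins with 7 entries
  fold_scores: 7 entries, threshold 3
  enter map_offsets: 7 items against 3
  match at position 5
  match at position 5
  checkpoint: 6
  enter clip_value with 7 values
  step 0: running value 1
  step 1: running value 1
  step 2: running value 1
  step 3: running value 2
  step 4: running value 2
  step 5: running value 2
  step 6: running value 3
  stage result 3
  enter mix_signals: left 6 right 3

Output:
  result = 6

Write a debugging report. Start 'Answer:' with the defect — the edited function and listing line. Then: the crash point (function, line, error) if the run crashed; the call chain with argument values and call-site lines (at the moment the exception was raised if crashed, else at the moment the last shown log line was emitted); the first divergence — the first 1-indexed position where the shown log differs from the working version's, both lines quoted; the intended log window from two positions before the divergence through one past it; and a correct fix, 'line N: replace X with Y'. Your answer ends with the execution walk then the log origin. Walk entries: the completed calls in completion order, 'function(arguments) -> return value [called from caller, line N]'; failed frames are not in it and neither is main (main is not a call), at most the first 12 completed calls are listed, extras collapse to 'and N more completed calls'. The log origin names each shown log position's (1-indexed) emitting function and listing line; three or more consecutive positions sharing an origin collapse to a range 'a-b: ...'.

Answer: the defect is in mix_signals at line 27.
Core observation: The logs agree in full; only the final output differs.
Call chain: main -> mix_signals(6, 3) (called at line 41).
First divergence: none (the log streams are identical).
Execution walk:
  map_offsets([2, -5, -3, -4, 7, 3, 10], 3) -> 5  [called from fold_scores, line 10]
  fold_scores([2, -5, -3, -4, 7, 3, 10], 3) -> 6  [called from main, line 37]
  clip_value([2, -5, -3, -4, 7, 3, 10]) -> 3  [called from main, line 39]
  mix_signals(6, 3) -> 6  [called from main, line 41]
Log line origins:
  1: emitted by main (line 36)
  2: emitted by fold_scores (line 9)
  3: emitted by map_offsets (line 2)
  4: emitted by map_offsets (line 5)
  5: emitted by fold_scores (line 11)
  6: emitted by main (line 38)
  7: emitted by clip_value (line 16)
  8-14: emitted by clip_value (line 21)
  15: emitted by main (line 40)
  16: emitted by mix_signals (line 25)
A correct fix: line 27: replace `==` with `<`.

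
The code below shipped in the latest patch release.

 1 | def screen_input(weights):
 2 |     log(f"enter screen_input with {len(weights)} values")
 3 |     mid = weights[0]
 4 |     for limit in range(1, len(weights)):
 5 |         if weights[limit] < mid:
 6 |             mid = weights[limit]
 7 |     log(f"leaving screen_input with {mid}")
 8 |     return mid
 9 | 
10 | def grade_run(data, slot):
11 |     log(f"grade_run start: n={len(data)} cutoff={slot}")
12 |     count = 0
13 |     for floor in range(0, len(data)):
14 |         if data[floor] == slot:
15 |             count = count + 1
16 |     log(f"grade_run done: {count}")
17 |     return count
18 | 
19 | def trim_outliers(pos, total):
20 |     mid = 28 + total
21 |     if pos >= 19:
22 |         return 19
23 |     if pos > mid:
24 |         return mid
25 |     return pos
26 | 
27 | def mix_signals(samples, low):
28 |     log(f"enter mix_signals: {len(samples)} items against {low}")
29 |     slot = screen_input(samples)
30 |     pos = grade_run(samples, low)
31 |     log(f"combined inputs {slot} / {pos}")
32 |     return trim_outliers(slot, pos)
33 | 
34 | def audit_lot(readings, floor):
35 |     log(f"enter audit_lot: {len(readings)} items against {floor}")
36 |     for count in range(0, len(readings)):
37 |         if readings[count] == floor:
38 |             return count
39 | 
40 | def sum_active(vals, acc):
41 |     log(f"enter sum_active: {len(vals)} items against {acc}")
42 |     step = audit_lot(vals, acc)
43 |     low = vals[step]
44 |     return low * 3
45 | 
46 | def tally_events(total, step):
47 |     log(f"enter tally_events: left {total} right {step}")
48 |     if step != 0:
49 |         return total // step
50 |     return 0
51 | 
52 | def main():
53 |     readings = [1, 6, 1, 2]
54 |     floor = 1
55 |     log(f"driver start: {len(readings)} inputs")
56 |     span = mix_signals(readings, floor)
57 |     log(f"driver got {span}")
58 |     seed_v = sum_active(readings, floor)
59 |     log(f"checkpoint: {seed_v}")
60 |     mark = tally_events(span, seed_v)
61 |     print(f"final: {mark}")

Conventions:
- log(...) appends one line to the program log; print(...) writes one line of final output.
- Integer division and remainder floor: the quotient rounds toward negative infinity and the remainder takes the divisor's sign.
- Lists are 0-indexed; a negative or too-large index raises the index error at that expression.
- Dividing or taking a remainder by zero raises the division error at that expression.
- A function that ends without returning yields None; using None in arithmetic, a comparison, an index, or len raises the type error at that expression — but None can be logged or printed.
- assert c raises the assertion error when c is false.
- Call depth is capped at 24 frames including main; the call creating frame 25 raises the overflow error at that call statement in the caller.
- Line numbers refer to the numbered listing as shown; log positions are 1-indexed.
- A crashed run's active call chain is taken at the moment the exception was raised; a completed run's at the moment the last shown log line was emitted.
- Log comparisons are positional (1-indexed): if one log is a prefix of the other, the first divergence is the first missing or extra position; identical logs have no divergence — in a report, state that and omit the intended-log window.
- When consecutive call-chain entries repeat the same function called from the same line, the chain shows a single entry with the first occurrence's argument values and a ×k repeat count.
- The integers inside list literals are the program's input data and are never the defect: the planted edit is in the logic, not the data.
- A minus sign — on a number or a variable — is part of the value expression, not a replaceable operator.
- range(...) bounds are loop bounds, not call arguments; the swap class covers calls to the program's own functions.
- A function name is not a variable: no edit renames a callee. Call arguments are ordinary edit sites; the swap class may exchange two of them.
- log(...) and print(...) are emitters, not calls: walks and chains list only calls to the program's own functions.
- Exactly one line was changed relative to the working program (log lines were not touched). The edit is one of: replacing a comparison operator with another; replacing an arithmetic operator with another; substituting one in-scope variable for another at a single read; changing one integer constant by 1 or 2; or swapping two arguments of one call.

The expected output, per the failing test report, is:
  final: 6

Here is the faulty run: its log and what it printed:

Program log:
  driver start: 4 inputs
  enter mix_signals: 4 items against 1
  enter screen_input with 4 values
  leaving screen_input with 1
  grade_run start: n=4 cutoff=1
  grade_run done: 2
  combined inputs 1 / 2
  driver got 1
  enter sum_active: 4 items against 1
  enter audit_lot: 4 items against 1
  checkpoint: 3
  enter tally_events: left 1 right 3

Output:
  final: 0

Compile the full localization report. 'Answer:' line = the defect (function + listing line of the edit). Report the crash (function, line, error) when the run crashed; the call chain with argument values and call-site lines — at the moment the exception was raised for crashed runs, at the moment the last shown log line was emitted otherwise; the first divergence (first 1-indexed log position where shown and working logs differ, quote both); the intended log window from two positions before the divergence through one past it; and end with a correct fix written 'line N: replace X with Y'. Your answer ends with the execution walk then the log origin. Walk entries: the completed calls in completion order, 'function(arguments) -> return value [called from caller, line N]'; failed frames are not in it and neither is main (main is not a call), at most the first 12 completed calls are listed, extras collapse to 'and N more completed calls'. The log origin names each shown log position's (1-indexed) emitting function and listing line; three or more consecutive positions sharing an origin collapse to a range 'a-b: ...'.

Answer: the defect is in trim_outliers at line 21.
The tell: Log line 8 is where behavior first shows: 'driver got 1' appears instead of 'driver got 19'.
Call chain: main -> tally_events(1, 3) (called at line 60).
First divergence: at position 8 the run shows 'driver got 1' where the working version logs 'driver got 19'.
Intended log window:
  6: grade_run done: 2
  7: combined inputs 1 / 2
  8: driver got 19
  9: enter sum_active: 4 items against 1
Execution walk:
  screen_input([1, 6, 1, 2]) -> 1  [called from mix_signals, line 29]
  grade_run([1, 6, 1, 2], 1) -> 2  [called from mix_signals, line 30]
  trim_outliers(1, 2) -> 1  [called from mix_signals, line 32]
  mix_signals([1, 6, 1, 2], 1) -> 1  [called from main, line 56]
  audit_lot([1, 6, 1, 2], 1) -> 0  [called from sum_active, line 42]
  sum_active([1, 6, 1, 2], 1) -> 3  [called from main, line 58]
  tally_events(1, 3) -> 0  [called from main, line 60]
Origin of each log line:
  1: from main, line 55
  2: from mix_signals, line 28
  3: from screen_input, line 2
  4: from screen_input, line 7
  5: from grade_run, line 11
  6: from grade_run, line 16
  7: from mix_signals, line 31
  8: from main, line 57
  9: from sum_active, line 41
  10: from audit_lot, line 35
  11: from main, line 59
  12: from tally_events, line 47
A correct fix: line 21: replace `>=` with `<`.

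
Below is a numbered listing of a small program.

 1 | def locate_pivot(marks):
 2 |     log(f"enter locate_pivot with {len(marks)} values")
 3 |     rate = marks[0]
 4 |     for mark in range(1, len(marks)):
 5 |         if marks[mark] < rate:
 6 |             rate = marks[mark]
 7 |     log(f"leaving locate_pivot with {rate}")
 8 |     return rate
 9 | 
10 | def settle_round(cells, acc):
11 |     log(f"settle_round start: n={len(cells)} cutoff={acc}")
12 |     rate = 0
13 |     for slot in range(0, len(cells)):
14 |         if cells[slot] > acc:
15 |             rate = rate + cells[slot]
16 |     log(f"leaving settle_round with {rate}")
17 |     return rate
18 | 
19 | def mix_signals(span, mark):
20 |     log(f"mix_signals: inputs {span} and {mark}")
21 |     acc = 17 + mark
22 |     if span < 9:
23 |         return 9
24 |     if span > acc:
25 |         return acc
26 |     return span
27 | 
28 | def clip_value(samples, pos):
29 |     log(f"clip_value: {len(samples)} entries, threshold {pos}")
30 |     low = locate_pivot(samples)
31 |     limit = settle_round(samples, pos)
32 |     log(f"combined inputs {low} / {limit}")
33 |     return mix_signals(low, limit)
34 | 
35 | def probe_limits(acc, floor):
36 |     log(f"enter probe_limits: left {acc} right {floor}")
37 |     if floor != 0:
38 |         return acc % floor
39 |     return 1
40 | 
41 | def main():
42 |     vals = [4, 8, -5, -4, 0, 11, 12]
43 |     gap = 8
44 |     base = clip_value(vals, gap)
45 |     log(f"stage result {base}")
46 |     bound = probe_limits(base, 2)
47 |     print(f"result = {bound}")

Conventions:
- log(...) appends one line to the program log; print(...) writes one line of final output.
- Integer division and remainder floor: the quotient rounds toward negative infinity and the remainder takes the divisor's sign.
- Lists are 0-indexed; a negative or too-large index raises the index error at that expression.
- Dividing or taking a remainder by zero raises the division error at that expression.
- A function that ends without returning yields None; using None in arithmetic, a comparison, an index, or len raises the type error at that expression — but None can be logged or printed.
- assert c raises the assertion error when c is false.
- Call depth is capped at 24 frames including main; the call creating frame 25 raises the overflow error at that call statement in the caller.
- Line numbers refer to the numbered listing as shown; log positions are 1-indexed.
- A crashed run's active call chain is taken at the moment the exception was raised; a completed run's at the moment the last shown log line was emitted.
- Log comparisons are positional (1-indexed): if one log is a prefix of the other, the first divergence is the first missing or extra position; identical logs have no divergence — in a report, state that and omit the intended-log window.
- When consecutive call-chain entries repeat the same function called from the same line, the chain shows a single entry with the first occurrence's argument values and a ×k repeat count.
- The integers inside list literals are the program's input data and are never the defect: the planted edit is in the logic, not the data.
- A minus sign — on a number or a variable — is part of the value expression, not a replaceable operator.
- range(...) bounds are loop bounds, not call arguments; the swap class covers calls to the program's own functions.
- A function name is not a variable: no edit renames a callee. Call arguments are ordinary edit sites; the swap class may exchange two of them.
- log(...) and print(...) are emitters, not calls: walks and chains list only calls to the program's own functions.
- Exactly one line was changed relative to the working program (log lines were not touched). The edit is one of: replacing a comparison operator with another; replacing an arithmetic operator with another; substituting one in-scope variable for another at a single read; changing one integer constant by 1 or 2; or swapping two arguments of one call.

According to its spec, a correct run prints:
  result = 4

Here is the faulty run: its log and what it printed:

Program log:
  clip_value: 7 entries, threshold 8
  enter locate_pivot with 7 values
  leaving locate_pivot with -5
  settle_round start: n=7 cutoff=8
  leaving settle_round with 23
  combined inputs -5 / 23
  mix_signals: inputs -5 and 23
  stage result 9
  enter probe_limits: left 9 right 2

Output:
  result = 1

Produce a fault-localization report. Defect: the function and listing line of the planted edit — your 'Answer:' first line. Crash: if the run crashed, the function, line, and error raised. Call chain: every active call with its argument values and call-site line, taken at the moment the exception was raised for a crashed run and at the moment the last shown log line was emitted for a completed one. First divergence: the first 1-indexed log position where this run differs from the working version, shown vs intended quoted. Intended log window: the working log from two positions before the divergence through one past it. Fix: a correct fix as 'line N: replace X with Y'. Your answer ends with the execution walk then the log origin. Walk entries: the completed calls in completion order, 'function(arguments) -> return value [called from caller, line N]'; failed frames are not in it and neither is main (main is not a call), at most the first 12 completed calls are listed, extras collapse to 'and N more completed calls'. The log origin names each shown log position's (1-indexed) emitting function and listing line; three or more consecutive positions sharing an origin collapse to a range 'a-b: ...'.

Answer: the defect is in probe_limits at line 38.
Key observation: Every logged value matches the working version; the printed result is what differs.
Call chain: main -> probe_limits(9, 2) (called at line 46).
First divergence: none — the logs agree in full.
Execution walk:
  locate_pivot([4, 8, -5, -4, 0, 11, 12]) -> -5  [called from clip_value, line 30]
  settle_round([4, 8, -5, -4, 0, 11, 12], 8) -> 23  [called from clip_value, line 31]
  mix_signals(-5, 23) -> 9  [called from clip_value, line 33]
  clip_value([4, 8, -5, -4, 0, 11, 12], 8) -> 9  [called from main, line 44]
  probe_limits(9, 2) -> 1  [called from main, line 46]
Log origins:
  1 — clip_value, line 29
  2 — locate_pivot, line 2
  3 — locate_pivot, line 7
  4 — settle_round, line 11
  5 — settle_round, line 16
  6 — clip_value, line 32
  7 — mix_signals, line 20
  8 — main, line 45
  9 — probe_limits, line 36
A correct fix: line 38: replace `%` with `//`.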